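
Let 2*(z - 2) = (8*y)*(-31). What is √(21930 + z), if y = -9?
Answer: 2*√5762 ≈ 151.82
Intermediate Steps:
z = 1118 (z = 2 + ((8*(-9))*(-31))/2 = 2 + (-72*(-31))/2 = 2 + (½)*2232 = 2 + 1116 = 1118)
√(21930 + z) = √(21930 + 1118) = √23048 = 2*√5762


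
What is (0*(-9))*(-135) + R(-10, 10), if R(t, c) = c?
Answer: 10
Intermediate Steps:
(0*(-9))*(-135) + R(-10, 10) = (0*(-9))*(-135) + 10 = 0*(-135) + 10 = 0 + 10 = 10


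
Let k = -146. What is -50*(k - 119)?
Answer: 13250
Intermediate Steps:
-50*(k - 119) = -50*(-146 - 119) = -50*(-265) = 13250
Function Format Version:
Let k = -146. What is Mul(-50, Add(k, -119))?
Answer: 13250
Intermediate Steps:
Mul(-50, Add(k, -119)) = Mul(-50, Add(-146, -119)) = Mul(-50, -265) = 13250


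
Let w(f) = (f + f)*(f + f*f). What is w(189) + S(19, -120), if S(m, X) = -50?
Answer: 13573930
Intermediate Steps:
w(f) = 2*f*(f + f**2) (w(f) = (2*f)*(f + f**2) = 2*f*(f + f**2))
w(189) + S(19, -120) = 2*189**2*(1 + 189) - 50 = 2*35721*190 - 50 = 13573980 - 50 = 13573930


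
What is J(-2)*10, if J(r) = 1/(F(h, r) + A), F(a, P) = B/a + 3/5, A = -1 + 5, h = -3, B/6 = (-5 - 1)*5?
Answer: 50/323 ≈ 0.15480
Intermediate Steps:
B = -180 (B = 6*((-5 - 1)*5) = 6*(-6*5) = 6*(-30) = -180)
A = 4
F(a, P) = 3/5 - 180/a (F(a, P) = -180/a + 3/5 = 3/5 - 180/a)
J(r) = 5/323 (J(r) = 1/((3/5 - 180/(-3)) + 4) = 1/((3/5 - 180*(-1/3)) + 4) = 1/((3/5 + 60) + 4) = 1/(303/5 + 4) = 1/(323/5) = 5/323)
J(-2)*10 = (5/323)*10 = 50/323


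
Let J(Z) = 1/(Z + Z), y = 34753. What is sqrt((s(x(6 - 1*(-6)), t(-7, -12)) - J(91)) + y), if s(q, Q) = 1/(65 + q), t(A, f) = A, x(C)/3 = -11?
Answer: sqrt(18418547602)/728 ≈ 186.42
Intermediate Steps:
x(C) = -33 (x(C) = 3*(-11) = -33)
J(Z) = 1/(2*Z)
sqrt((s(x(6 - 1*(-6)), t(-7, -12)) - J(91)) + y) = sqrt((1/(65 - 33) - 1/(2*91)) + 34753) = sqrt((1/32 - 1/(2*91)) + 34753) = sqrt((1/32 - 1*1/182) + 34753) = sqrt((1/32 - 1/182) + 34753) = sqrt(75/2912 + 34753) = sqrt(101200811/2912) = sqrt(18418547602)/728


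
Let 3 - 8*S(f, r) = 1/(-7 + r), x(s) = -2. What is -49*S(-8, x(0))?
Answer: -343/18 ≈ -19.056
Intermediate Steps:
S(f, r) = 3/8 - 1/(8*(-7 + r))
-49*S(-8, x(0)) = -49*(-22 + 3*(-2))/(8*(-7 - 2)) = -49*(-22 - 6)/(8*(-9)) = -49*(-1)*(-28)/(8*9) = -49*7/18 = -343/18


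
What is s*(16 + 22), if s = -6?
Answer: -228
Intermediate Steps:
s*(16 + 22) = -6*(16 + 22) = -6*38 = -228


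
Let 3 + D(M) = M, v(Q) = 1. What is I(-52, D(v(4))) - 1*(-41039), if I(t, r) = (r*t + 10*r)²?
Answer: 48095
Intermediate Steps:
D(M) = -3 + M
I(t, r) = (10*r + r*t)²
I(-52, D(v(4))) - 1*(-41039) = (-3 + 1)²*(10 - 52)² - 1*(-41039) = (-2)²*(-42)² + 41039 = 4*1764 + 41039 = 7056 + 41039 = 48095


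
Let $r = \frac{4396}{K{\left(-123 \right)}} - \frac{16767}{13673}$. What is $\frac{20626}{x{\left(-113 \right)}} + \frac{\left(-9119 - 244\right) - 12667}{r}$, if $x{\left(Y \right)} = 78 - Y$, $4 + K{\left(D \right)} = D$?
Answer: $\frac{8590279144872}{11887060147} \approx 722.66$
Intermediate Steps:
$K{\left(D \right)} = -4 + D$
$r = - \frac{62235917}{1736471}$ ($r = \frac{4396}{-4 - 123} - \frac{16767}{13673} = \frac{4396}{-127} - \frac{16767}{13673} = 4396 \left(- \frac{1}{127}\right) - \frac{16767}{13673} = - \frac{4396}{127} - \frac{16767}{13673} = - \frac{62235917}{1736471} \approx -35.84$)
$\frac{20626}{x{\left(-113 \right)}} + \frac{\left(-9119 - 244\right) - 12667}{r} = \frac{20626}{78 - -113} + \frac{\left(-9119 - 244\right) - 12667}{- \frac{62235917}{1736471}} = \frac{20626}{78 + 113} + \left(-9363 - 12667\right) \left(- \frac{1736471}{62235917}\right) = \frac{20626}{191} - - \frac{38254456130}{62235917} = 20626 \cdot \frac{1}{191} + \frac{38254456130}{62235917} = \frac{20626}{191} + \frac{38254456130}{62235917} = \frac{8590279144872}{11887060147}$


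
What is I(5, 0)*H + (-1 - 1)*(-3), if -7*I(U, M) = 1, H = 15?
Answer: 27/7 ≈ 3.8571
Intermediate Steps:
I(U, M) = -⅐ (I(U, M) = -⅐*1 = -⅐)
I(5, 0)*H + (-1 - 1)*(-3) = -⅐*15 + (-1 - 1)*(-3) = -15/7 - 2*(-3) = -15/7 + 6 = 27/7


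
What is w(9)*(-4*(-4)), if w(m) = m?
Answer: 144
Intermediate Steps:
w(9)*(-4*(-4)) = 9*(-4*(-4)) = 9*16 = 144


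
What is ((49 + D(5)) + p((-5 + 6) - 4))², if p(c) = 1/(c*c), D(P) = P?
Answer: 237169/81 ≈ 2928.0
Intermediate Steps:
p(c) = c⁻² (p(c) = 1/(c²) = c⁻²)
((49 + D(5)) + p((-5 + 6) - 4))² = ((49 + 5) + ((-5 + 6) - 4)⁻²)² = (54 + (1 - 4)⁻²)² = (54 + (-3)⁻²)² = (54 + ⅑)² = (487/9)² = 237169/81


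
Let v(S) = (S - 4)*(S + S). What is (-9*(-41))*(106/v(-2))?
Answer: 6519/4 ≈ 1629.8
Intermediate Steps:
v(S) = 2*S*(-4 + S) (v(S) = (-4 + S)*(2*S) = 2*S*(-4 + S))
(-9*(-41))*(106/v(-2)) = (-9*(-41))*(106/((2*(-2)*(-4 - 2)))) = 369*(106/((2*(-2)*(-6)))) = 369*(106/24) = 369*(106*(1/24)) = 369*(53/12) = 6519/4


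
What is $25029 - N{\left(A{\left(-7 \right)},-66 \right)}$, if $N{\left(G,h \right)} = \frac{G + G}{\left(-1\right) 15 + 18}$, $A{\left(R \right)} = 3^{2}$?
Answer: $25023$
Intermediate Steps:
$A{\left(R \right)} = 9$
$N{\left(G,h \right)} = \frac{2 G}{3}$ ($N{\left(G,h \right)} = \frac{2 G}{-15 + 18} = \frac{2 G}{3}$)
$25029 - N{\left(A{\left(-7 \right)},-66 \right)} = 25029 - \frac{2}{3} \cdot 9 = 25029 - 6 = 25023$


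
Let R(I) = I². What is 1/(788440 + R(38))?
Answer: 1/789884 ≈ 1.2660e-6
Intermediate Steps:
1/(788440 + R(38)) = 1/(788440 + 38²) = 1/(788440 + 1444) = 1/789884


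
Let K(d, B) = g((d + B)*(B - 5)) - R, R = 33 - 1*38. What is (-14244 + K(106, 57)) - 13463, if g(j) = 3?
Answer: -27699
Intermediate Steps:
R = -5 (R = 33 - 38 = -5)
K(d, B) = 8 (K(d, B) = 3 - 1*(-5) = 3 + 5 = 8)
(-14244 + K(106, 57)) - 13463 = (-14244 + 8) - 13463 = -14236 - 13463 = -27699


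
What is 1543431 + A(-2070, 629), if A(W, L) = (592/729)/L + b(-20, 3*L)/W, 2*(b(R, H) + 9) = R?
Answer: 4399380317933/2850390 ≈ 1.5434e+6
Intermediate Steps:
b(R, H) = -9 + R/2
A(W, L) = -19/W + 592/(729*L) (A(W, L) = (592/729)/L + (-9 + (½)*(-20))/W = (592*(1/729))/L + (-9 - 10)/W = 592/(729*L) - 19/W = -19/W + 592/(729*L))
1543431 + A(-2070, 629) = 1543431 + (-19/(-2070) + (592/729)/629) = 1543431 + (-19*(-1/2070) + (592/729)*(1/629)) = 1543431 + (19/2070 + 16/12393) = 1543431 + 29843/2850390 = 4399380317933/2850390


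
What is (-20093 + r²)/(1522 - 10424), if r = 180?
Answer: -12307/8902 ≈ -1.3825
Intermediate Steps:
(-20093 + r²)/(1522 - 10424) = (-20093 + 180²)/(1522 - 10424) = (-20093 + 32400)/(-8902) = 12307*(-1/8902) = -12307/8902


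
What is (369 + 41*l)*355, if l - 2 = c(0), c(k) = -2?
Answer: 130995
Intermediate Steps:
l = 0 (l = 2 - 2 = 0)
(369 + 41*l)*355 = (369 + 41*0)*355 = (369 + 0)*355 = 369*355 = 130995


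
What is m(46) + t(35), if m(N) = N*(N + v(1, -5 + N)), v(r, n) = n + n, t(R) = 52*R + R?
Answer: 7743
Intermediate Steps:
t(R) = 53*R
v(r, n) = 2*n
m(N) = N*(-10 + 3*N) (m(N) = N*(N + 2*(-5 + N)) = N*(N + (-10 + 2*N)) = N*(-10 + 3*N))
m(46) + t(35) = 46*(-10 + 3*46) + 53*35 = 46*(-10 + 138) + 1855 = 46*128 + 1855 = 5888 + 1855 = 7743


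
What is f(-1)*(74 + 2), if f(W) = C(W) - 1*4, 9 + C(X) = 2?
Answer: -836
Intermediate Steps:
C(X) = -7 (C(X) = -9 + 2 = -7)
f(W) = -11 (f(W) = -7 - 1*4 = -7 - 4 = -11)
f(-1)*(74 + 2) = -11*(74 + 2) = -11*76 = -836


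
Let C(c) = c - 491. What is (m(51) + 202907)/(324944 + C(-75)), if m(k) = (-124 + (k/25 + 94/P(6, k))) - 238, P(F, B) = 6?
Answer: 15192203/24328350 ≈ 0.62446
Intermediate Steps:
C(c) = -491 + c
m(k) = -1039/3 + k/25 (m(k) = (-124 + (k/25 + 94/6)) - 238 = (-124 + (k*(1/25) + 94*(1/6))) - 238 = (-124 + (k/25 + 47/3)) - 238 = (-124 + (47/3 + k/25)) - 238 = (-325/3 + k/25) - 238 = -1039/3 + k/25)
(m(51) + 202907)/(324944 + C(-75)) = ((-1039/3 + (1/25)*51) + 202907)/(324944 + (-491 - 75)) = ((-1039/3 + 51/25) + 202907)/(324944 - 566) = (-25822/75 + 202907)/324378 = (15192203/75)*(1/324378) = 15192203/24328350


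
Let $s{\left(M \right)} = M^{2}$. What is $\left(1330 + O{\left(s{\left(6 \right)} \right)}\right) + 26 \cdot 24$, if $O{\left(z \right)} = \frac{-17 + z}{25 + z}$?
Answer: $\frac{119213}{61} \approx 1954.3$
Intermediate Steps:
$O{\left(z \right)} = \frac{-17 + z}{25 + z}$
$\left(1330 + O{\left(s{\left(6 \right)} \right)}\right) + 26 \cdot 24 = \left(1330 + \frac{-17 + 6^{2}}{25 + 6^{2}}\right) + 26 \cdot 24 = \left(1330 + \frac{-17 + 36}{25 + 36}\right) + 624 = \left(1330 + \frac{1}{61} \cdot 19\right) + 624 = \left(1330 + \frac{19}{61}\right) + 624 = \frac{81149}{61} + 624 = \frac{119213}{61}$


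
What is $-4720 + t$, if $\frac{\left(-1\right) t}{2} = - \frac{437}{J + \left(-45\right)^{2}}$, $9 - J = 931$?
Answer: $- \frac{5205286}{1103} \approx -4719.2$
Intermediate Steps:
$J = -922$ ($J = 9 - 931 = -922$)
$t = \frac{874}{1103}$ ($t = - 2 \left(- \frac{437}{-922 + \left(-45\right)^{2}}\right) = - 2 \left(- \frac{437}{-922 + 2025}\right) = - 2 \left(- \frac{437}{1103}\right) = - 2 \left(\left(-437\right) \frac{1}{1103}\right) = \left(-2\right) \left(- \frac{437}{1103}\right) = \frac{874}{1103} \approx 0.79238$)
$-4720 + t = -4720 + \frac{874}{1103} = - \frac{5205286}{1103}$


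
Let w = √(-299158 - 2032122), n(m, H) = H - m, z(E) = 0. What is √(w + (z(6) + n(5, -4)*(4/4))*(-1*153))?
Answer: √(1377 + 4*I*√145705) ≈ 41.431 + 18.426*I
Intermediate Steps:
w = 4*I*√145705 (w = √(-2331280) = 4*I*√145705 ≈ 1526.9*I)
√(w + (z(6) + n(5, -4)*(4/4))*(-1*153)) = √(4*I*√145705 + (0 + (-4 - 1*5)*(4/4))*(-1*153)) = √(4*I*√145705 + (0 + (-4 - 5)*(4*(¼)))*(-153)) = √(4*I*√145705 + (0 - 9*1)*(-153)) = √(4*I*√145705 + (0 - 9)*(-153)) = √(4*I*√145705 - 9*(-153)) = √(4*I*√145705 + 1377) = √(1377 + 4*I*√145705)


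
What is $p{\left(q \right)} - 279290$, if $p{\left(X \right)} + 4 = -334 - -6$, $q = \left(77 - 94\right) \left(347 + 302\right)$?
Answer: $-279622$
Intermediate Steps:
$q = -11033$ ($q = \left(-17\right) 649 = -11033$)
$p{\left(X \right)} = -332$ ($p{\left(X \right)} = -4 - 328 = -332$)
$p{\left(q \right)} - 279290 = -332 - 279290 = -279622$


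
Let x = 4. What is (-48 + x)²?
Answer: 1936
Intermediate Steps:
(-48 + x)² = (-48 + 4)² = (-44)² = 1936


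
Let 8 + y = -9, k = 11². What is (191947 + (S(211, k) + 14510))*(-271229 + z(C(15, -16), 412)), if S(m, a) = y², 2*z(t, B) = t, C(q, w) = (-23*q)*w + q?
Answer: -55503341279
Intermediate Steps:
k = 121
C(q, w) = q - 23*q*w (C(q, w) = -23*q*w + q = q - 23*q*w)
y = -17 (y = -8 - 9 = -17)
z(t, B) = t/2
S(m, a) = 289 (S(m, a) = (-17)² = 289)
(191947 + (S(211, k) + 14510))*(-271229 + z(C(15, -16), 412)) = (191947 + (289 + 14510))*(-271229 + (15*(1 - 23*(-16)))/2) = (191947 + 14799)*(-271229 + (15*(1 + 368))/2) = 206746*(-271229 + (15*369)/2) = 206746*(-271229 + (½)*5535) = 206746*(-271229 + 5535/2) = 206746*(-536923/2) = -55503341279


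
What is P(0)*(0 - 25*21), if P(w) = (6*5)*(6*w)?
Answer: 0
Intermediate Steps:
P(w) = 180*w (P(w) = 30*(6*w) = 180*w)
P(0)*(0 - 25*21) = (180*0)*(0 - 25*21) = 0*(0 - 525) = 0*(-525) = 0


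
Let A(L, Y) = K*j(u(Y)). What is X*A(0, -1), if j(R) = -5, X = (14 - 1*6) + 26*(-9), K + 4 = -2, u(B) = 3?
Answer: -6780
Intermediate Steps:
K = -6 (K = -4 - 2 = -6)
X = -226 (X = (14 - 6) - 234 = 8 - 234 = -226)
A(L, Y) = 30 (A(L, Y) = -6*(-5) = 30)
X*A(0, -1) = -226*30 = -6780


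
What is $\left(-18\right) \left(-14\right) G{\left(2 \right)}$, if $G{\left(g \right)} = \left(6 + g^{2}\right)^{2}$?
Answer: $25200$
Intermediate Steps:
$\left(-18\right) \left(-14\right) G{\left(2 \right)} = \left(-18\right) \left(-14\right) \left(6 + 2^{2}\right)^{2} = 252 \left(6 + 4\right)^{2} = 252 \cdot 10^{2} = 252 \cdot 100 = 25200$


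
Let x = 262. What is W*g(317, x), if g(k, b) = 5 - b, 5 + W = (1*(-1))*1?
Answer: 1542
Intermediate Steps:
W = -6 (W = -5 + (1*(-1))*1 = -5 - 1*1 = -5 - 1 = -6)
W*g(317, x) = -6*(5 - 1*262) = -6*(5 - 262) = -6*(-257) = 1542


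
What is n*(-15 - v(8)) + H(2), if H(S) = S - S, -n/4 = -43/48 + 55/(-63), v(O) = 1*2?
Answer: -30311/252 ≈ -120.28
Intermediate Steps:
v(O) = 2
n = 1783/252 (n = -4*(-43/48 + 55/(-63)) = -4*(-43*1/48 + 55*(-1/63)) = -4*(-43/48 - 55/63) = -4*(-1783/1008) = 1783/252 ≈ 7.0754)
H(S) = 0
n*(-15 - v(8)) + H(2) = 1783*(-15 - 1*2)/252 + 0 = 1783*(-15 - 2)/252 + 0 = (1783/252)*(-17) + 0 = -30311/252 + 0 = -30311/252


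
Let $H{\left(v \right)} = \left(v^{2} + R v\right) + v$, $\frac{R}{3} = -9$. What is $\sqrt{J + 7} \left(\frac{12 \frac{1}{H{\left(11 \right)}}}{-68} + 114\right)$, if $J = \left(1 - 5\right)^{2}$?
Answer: $\frac{106591 \sqrt{23}}{935} \approx 546.73$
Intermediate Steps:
$R = -27$ ($R = 3 \left(-9\right) = -27$)
$H{\left(v \right)} = v^{2} - 26 v$ ($H{\left(v \right)} = \left(v^{2} - 27 v\right) + v = v^{2} - 26 v$)
$J = 16$ ($J = \left(-4\right)^{2} = 16$)
$\sqrt{J + 7} \left(\frac{12 \frac{1}{H{\left(11 \right)}}}{-68} + 114\right) = \sqrt{16 + 7} \left(\frac{12 \frac{1}{11 \left(-26 + 11\right)}}{-68} + 114\right) = \sqrt{23} \left(\frac{12}{11 \left(-15\right)} \left(- \frac{1}{68}\right) + 114\right) = \sqrt{23} \left(\frac{12}{-165} \left(- \frac{1}{68}\right) + 114\right) = \sqrt{23} \left(12 \left(- \frac{1}{165}\right) \left(- \frac{1}{68}\right) + 114\right) = \sqrt{23} \left(\left(- \frac{4}{55}\right) \left(- \frac{1}{68}\right) + 114\right) = \sqrt{23} \left(\frac{1}{935} + 114\right) = \sqrt{23} \cdot \frac{106591}{935} = \frac{106591 \sqrt{23}}{935}$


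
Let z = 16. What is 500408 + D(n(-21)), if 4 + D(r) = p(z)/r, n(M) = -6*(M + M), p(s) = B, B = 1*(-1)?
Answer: 126101807/252 ≈ 5.0040e+5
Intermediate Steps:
B = -1
p(s) = -1
n(M) = -12*M
D(r) = -4 - 1/r
500408 + D(n(-21)) = 500408 + (-4 - 1/((-12*(-21)))) = 500408 + (-4 - 1/252) = 500408 - 1009/252 = 126101807/252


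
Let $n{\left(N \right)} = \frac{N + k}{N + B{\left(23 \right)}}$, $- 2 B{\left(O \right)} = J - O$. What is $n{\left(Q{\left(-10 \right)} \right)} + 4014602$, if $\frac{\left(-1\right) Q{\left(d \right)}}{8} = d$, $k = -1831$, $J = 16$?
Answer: $\frac{670435032}{167} \approx 4.0146 \cdot 10^{6}$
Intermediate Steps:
$B{\left(O \right)} = -8 + \frac{O}{2}$ ($B{\left(O \right)} = - \frac{16 - O}{2} = -8 + \frac{O}{2}$)
$Q{\left(d \right)} = - 8 d$
$n{\left(N \right)} = \frac{-1831 + N}{\frac{7}{2} + N}$ ($n{\left(N \right)} = \frac{N - 1831}{N + \left(-8 + \frac{1}{2} \cdot 23\right)} = \frac{-1831 + N}{N + \left(-8 + \frac{23}{2}\right)} = \frac{-1831 + N}{N + \frac{7}{2}} = \frac{-1831 + N}{\frac{7}{2} + N}$)
$n{\left(Q{\left(-10 \right)} \right)} + 4014602 = \frac{2 \left(-1831 - -80\right)}{7 + 2 \left(\left(-8\right) \left(-10\right)\right)} + 4014602 = \frac{2 \left(-1831 + 80\right)}{7 + 2 \cdot 80} + 4014602 = 2 \frac{1}{7 + 160} \left(-1751\right) + 4014602 = 2 \cdot \frac{1}{167} \left(-1751\right) + 4014602 = - \frac{3502}{167} + 4014602 = \frac{670435032}{167}$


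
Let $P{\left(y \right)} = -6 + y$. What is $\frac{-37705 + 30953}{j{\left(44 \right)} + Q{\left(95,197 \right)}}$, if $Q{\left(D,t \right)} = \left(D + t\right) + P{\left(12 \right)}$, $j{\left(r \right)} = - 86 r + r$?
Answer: $\frac{3376}{1721} \approx 1.9617$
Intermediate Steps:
$j{\left(r \right)} = - 85 r$
$Q{\left(D,t \right)} = 6 + D + t$ ($Q{\left(D,t \right)} = \left(D + t\right) + \left(-6 + 12\right) = \left(D + t\right) + 6 = 6 + D + t$)
$\frac{-37705 + 30953}{j{\left(44 \right)} + Q{\left(95,197 \right)}} = \frac{-37705 + 30953}{\left(-85\right) 44 + \left(6 + 95 + 197\right)} = - \frac{6752}{-3740 + 298} = - \frac{6752}{-3442} = \left(-6752\right) \left(- \frac{1}{3442}\right) = \frac{3376}{1721}$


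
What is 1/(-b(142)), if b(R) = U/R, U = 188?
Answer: -71/94 ≈ -0.75532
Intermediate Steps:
b(R) = 188/R
1/(-b(142)) = 1/(-188/142) = 1/(-1*94/71) = 1/(-94/71) = -71/94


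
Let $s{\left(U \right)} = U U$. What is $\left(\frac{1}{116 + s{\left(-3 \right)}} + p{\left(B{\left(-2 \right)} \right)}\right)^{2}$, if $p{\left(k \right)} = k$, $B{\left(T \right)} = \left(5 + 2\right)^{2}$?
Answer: $\frac{37527876}{15625} \approx 2401.8$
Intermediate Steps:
$s{\left(U \right)} = U^{2}$
$B{\left(T \right)} = 49$ ($B{\left(T \right)} = 7^{2} = 49$)
$\left(\frac{1}{116 + s{\left(-3 \right)}} + p{\left(B{\left(-2 \right)} \right)}\right)^{2} = \left(\frac{1}{116 + \left(-3\right)^{2}} + 49\right)^{2} = \left(\frac{1}{116 + 9} + 49\right)^{2} = \left(\frac{1}{125} + 49\right)^{2} = \left(\frac{6126}{125}\right)^{2} = \frac{37527876}{15625}$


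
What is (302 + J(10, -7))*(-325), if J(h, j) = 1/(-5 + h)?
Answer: -98215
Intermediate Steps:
(302 + J(10, -7))*(-325) = (302 + 1/(-5 + 10))*(-325) = (302 + 1/5)*(-325) = (1511/5)*(-325) = -98215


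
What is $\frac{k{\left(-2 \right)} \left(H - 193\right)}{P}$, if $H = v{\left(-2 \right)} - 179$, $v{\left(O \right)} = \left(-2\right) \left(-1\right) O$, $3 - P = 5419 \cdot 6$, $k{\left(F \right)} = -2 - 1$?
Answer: $- \frac{376}{10837} \approx -0.034696$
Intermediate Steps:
$k{\left(F \right)} = -3$ ($k{\left(F \right)} = -2 - 1 = -3$)
$P = -32511$ ($P = 3 - 5419 \cdot 6 = 3 - 32514 = -32511$)
$v{\left(O \right)} = 2 O$
$H = -183$ ($H = 2 \left(-2\right) - 179 = -4 - 179 = -183$)
$\frac{k{\left(-2 \right)} \left(H - 193\right)}{P} = \frac{\left(-3\right) \left(-183 - 193\right)}{-32511} = \left(-3\right) \left(-376\right) \left(- \frac{1}{32511}\right) = 1128 \left(- \frac{1}{32511}\right) = - \frac{376}{10837}$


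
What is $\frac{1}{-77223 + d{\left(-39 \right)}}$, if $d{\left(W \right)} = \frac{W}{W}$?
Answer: $- \frac{1}{77222} \approx -1.295 \cdot 10^{-5}$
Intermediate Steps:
$d{\left(W \right)} = 1$
$\frac{1}{-77223 + d{\left(-39 \right)}} = \frac{1}{-77223 + 1} = \frac{1}{-77222} = - \frac{1}{77222}$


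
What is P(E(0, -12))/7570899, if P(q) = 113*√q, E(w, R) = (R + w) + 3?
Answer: 113*I/2523633 ≈ 4.4777e-5*I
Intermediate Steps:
E(w, R) = 3 + R + w
P(E(0, -12))/7570899 = (113*√(3 - 12 + 0))/7570899 = (113*√(-9))*(1/7570899) = (113*(3*I))*(1/7570899) = (339*I)*(1/7570899) = 113*I/2523633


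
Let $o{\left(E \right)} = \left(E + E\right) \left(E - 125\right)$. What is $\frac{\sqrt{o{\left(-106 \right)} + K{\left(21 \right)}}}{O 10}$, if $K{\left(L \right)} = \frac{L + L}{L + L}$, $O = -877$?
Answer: $- \frac{\sqrt{48973}}{8770} \approx -0.025234$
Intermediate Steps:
$K{\left(L \right)} = 1$ ($K{\left(L \right)} = \frac{2 L}{2 L} = 2 L \frac{1}{2 L} = 1$)
$o{\left(E \right)} = 2 E \left(-125 + E\right)$
$\frac{\sqrt{o{\left(-106 \right)} + K{\left(21 \right)}}}{O 10} = \frac{\sqrt{2 \left(-106\right) \left(-125 - 106\right) + 1}}{\left(-877\right) 10} = \frac{\sqrt{2 \left(-106\right) \left(-231\right) + 1}}{-8770} = \sqrt{48972 + 1} \left(- \frac{1}{8770}\right) = \sqrt{48973} \left(- \frac{1}{8770}\right) = - \frac{\sqrt{48973}}{8770}$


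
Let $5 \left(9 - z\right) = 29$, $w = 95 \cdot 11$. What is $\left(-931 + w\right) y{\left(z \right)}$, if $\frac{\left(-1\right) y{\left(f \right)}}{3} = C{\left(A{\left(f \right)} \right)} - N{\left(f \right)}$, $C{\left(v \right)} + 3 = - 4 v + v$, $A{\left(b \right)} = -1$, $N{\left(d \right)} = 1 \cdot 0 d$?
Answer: $0$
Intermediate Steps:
$N{\left(d \right)} = 0$ ($N{\left(d \right)} = 0 d = 0$)
$C{\left(v \right)} = -3 - 3 v$ ($C{\left(v \right)} = -3 + \left(- 4 v + v\right) = -3 - 3 v$)
$w = 1045$
$z = \frac{16}{5}$ ($z = 9 - \frac{29}{5} = \frac{16}{5} \approx 3.2$)
$y{\left(f \right)} = 0$ ($y{\left(f \right)} = - 3 \left(\left(-3 - -3\right) - 0\right) = - 3 \left(\left(-3 + 3\right) + 0\right) = - 3 \left(0 + 0\right) = \left(-3\right) 0 = 0$)
$\left(-931 + w\right) y{\left(z \right)} = \left(-931 + 1045\right) 0 = 114 \cdot 0 = 0$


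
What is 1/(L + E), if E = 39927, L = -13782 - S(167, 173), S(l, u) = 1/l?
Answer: 167/4366214 ≈ 3.8248e-5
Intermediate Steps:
L = -2301595/167 (L = -13782 - 1/167 = -2301595/167 ≈ -13782.)
1/(L + E) = 1/(-2301595/167 + 39927) = 1/(4366214/167) = 167/4366214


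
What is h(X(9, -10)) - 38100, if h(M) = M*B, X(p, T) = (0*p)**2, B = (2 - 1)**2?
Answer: -38100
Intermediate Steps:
B = 1 (B = 1**2 = 1)
X(p, T) = 0 (X(p, T) = 0**2 = 0)
h(M) = M (h(M) = M*1 = M)
h(X(9, -10)) - 38100 = 0 - 38100 = -38100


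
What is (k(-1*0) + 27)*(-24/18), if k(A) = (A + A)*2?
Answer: -36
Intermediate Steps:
k(A) = 4*A (k(A) = (2*A)*2 = 4*A)
(k(-1*0) + 27)*(-24/18) = (4*(-1*0) + 27)*(-24/18) = (4*0 + 27)*(-24*1/18) = (0 + 27)*(-4/3) = 27*(-4/3) = -36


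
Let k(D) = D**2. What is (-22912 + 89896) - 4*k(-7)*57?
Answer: 55812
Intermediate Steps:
(-22912 + 89896) - 4*k(-7)*57 = (-22912 + 89896) - 4*(-7)**2*57 = 66984 - 4*49*57 = 66984 - 196*57 = 66984 - 11172 = 55812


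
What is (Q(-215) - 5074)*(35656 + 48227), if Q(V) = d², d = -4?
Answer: -424280214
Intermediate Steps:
Q(V) = 16 (Q(V) = (-4)² = 16)
(Q(-215) - 5074)*(35656 + 48227) = (16 - 5074)*(35656 + 48227) = -5058*83883 = -424280214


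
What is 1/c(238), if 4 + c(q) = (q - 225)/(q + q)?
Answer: -476/1891 ≈ -0.25172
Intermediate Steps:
c(q) = -4 + (-225 + q)/(2*q) (c(q) = -4 + (q - 225)/(q + q) = -4 + (-225 + q)/((2*q)) = -4 + (-225 + q)*(1/(2*q)) = -4 + (-225 + q)/(2*q))
1/c(238) = 1/((½)*(-225 - 7*238)/238) = 1/((½)*(1/238)*(-225 - 1666)) = 1/((½)*(1/238)*(-1891)) = 1/(-1891/476) = -476/1891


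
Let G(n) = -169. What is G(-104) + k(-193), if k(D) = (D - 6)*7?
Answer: -1562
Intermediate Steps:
k(D) = -42 + 7*D (k(D) = (-6 + D)*7 = -42 + 7*D)
G(-104) + k(-193) = -169 + (-42 + 7*(-193)) = -169 + (-42 - 1351) = -169 - 1393 = -1562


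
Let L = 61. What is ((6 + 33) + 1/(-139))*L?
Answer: 330620/139 ≈ 2378.6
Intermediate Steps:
((6 + 33) + 1/(-139))*L = ((6 + 33) + 1/(-139))*61 = (39 - 1/139)*61 = (5420/139)*61 = 330620/139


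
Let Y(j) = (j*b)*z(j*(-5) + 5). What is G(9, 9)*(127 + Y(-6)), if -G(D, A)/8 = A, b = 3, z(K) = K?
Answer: 36216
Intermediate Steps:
Y(j) = 3*j*(5 - 5*j) (Y(j) = (j*3)*(j*(-5) + 5) = (3*j)*(-5*j + 5) = (3*j)*(5 - 5*j) = 3*j*(5 - 5*j))
G(D, A) = -8*A
G(9, 9)*(127 + Y(-6)) = (-8*9)*(127 + 15*(-6)*(1 - 1*(-6))) = -72*(127 + 15*(-6)*(1 + 6)) = -72*(127 + 15*(-6)*7) = -72*(127 - 630) = -72*(-503) = 36216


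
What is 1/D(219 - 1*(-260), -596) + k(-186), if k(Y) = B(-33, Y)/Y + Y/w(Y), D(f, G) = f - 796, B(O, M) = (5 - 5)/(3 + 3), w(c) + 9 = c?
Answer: 19589/20605 ≈ 0.95069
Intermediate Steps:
w(c) = -9 + c
B(O, M) = 0 (B(O, M) = 0/6 = 0*(⅙) = 0)
D(f, G) = -796 + f
k(Y) = Y/(-9 + Y) (k(Y) = 0/Y + Y/(-9 + Y) = 0 + Y/(-9 + Y) = Y/(-9 + Y))
1/D(219 - 1*(-260), -596) + k(-186) = 1/(-796 + (219 - 1*(-260))) - 186/(-9 - 186) = 1/(-796 + (219 + 260)) - 186/(-195) = 1/(-796 + 479) - 186*(-1/195) = 1/(-317) + 62/65 = -1/317 + 62/65 = 19589/20605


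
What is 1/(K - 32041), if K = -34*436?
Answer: -1/46865 ≈ -2.1338e-5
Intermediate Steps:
K = -14824
1/(K - 32041) = 1/(-14824 - 32041) = 1/(-46865) = -1/46865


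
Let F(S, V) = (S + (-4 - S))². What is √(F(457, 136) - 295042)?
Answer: I*√295026 ≈ 543.16*I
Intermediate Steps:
F(S, V) = 16 (F(S, V) = (-4)² = 16)
√(F(457, 136) - 295042) = √(16 - 295042) = √(-295026) = I*√295026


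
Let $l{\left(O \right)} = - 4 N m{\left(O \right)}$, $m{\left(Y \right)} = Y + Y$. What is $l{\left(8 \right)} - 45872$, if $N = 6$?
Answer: $-46256$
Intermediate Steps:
$m{\left(Y \right)} = 2 Y$
$l{\left(O \right)} = - 48 O$ ($l{\left(O \right)} = \left(-4\right) 6 \cdot 2 O = - 24 \cdot 2 O = - 48 O$)
$l{\left(8 \right)} - 45872 = \left(-48\right) 8 - 45872 = -384 - 45872 = -46256$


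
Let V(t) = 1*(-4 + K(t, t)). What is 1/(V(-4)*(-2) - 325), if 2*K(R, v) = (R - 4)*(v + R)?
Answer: -1/381 ≈ -0.0026247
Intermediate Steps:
K(R, v) = (-4 + R)*(R + v)/2 (K(R, v) = ((R - 4)*(v + R))/2 = ((-4 + R)*(R + v))/2 = (-4 + R)*(R + v)/2)
V(t) = -4 + t² - 4*t (V(t) = 1*(-4 + (t²/2 - 2*t - 2*t + t*t/2)) = 1*(-4 + (t²/2 - 2*t - 2*t + t²/2)) = 1*(-4 + (t² - 4*t)) = 1*(-4 + t² - 4*t) = -4 + t² - 4*t)
1/(V(-4)*(-2) - 325) = 1/((-4 + (-4)² - 4*(-4))*(-2) - 325) = 1/((-4 + 16 + 16)*(-2) - 325) = 1/(28*(-2) - 325) = 1/(-56 - 325) = 1/(-381) = -1/381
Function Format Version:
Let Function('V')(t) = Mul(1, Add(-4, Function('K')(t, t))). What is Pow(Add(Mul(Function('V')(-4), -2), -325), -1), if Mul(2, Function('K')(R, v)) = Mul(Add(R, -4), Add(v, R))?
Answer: Rational(-1, 381) ≈ -0.0026247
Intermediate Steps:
Function('K')(R, v) = Mul(Rational(1, 2), Add(-4, R), Add(R, v)) (Function('K')(R, v) = Mul(Rational(1, 2), Mul(Add(R, -4), Add(v, R))) = Mul(Rational(1, 2), Mul(Add(-4, R), Add(R, v))) = Mul(Rational(1, 2), Add(-4, R), Add(R, v)))
Function('V')(t) = Add(-4, Pow(t, 2), Mul(-4, t)) (Function('V')(t) = Mul(1, Add(-4, Add(Mul(Rational(1, 2), Pow(t, 2)), Mul(-2, t), Mul(-2, t), Mul(Rational(1, 2), t, t)))) = Mul(1, Add(-4, Add(Mul(Rational(1, 2), Pow(t, 2)), Mul(-2, t), Mul(-2, t), Mul(Rational(1, 2), Pow(t, 2))))) = Mul(1, Add(-4, Add(Pow(t, 2), Mul(-4, t)))) = Mul(1, Add(-4, Pow(t, 2), Mul(-4, t))) = Add(-4, Pow(t, 2), Mul(-4, t)))
Pow(Add(Mul(Function('V')(-4), -2), -325), -1) = Pow(Add(Mul(Add(-4, Pow(-4, 2), Mul(-4, -4)), -2), -325), -1) = Pow(Add(Mul(Add(-4, 16, 16), -2), -325), -1) = Pow(Add(Mul(28, -2), -325), -1) = Pow(Add(-56, -325), -1) = Pow(-381, -1) = Rational(-1, 381)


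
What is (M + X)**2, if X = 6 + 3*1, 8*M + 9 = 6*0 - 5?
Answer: 841/16 ≈ 52.563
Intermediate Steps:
M = -7/4 (M = -9/8 + (6*0 - 5)/8 = -9/8 + (0 - 5)/8 = -9/8 + (1/8)*(-5) = -9/8 - 5/8 = -7/4 ≈ -1.7500)
X = 9 (X = 6 + 3 = 9)
(M + X)**2 = (-7/4 + 9)**2 = (29/4)**2 = 841/16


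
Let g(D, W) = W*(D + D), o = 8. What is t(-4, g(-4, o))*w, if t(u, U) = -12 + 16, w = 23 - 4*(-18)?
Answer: 380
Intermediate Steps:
g(D, W) = 2*D*W (g(D, W) = W*(2*D) = 2*D*W)
w = 95 (w = 23 + 72 = 95)
t(u, U) = 4
t(-4, g(-4, o))*w = 4*95 = 380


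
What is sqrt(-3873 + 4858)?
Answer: sqrt(985) ≈ 31.385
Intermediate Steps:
sqrt(-3873 + 4858) = sqrt(985)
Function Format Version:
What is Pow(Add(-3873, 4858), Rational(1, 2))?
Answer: Pow(985, Rational(1, 2)) ≈ 31.385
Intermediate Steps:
Pow(Add(-3873, 4858), Rational(1, 2)) = Pow(985, Rational(1, 2))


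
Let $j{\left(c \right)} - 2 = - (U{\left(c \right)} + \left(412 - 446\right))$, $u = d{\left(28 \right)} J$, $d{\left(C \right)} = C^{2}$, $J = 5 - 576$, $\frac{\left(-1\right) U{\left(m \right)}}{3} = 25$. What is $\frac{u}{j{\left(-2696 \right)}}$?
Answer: $- \frac{447664}{111} \approx -4033.0$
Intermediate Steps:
$U{\left(m \right)} = -75$ ($U{\left(m \right)} = \left(-3\right) 25 = -75$)
$J = -571$ ($J = 5 - 576 = -571$)
$u = -447664$ ($u = 28^{2} \left(-571\right) = 784 \left(-571\right) = -447664$)
$j{\left(c \right)} = 111$ ($j{\left(c \right)} = 2 - \left(-75 + \left(412 - 446\right)\right) = 2 - \left(-75 - 34\right) = 2 - -109 = 2 + 109 = 111$)
$\frac{u}{j{\left(-2696 \right)}} = - \frac{447664}{111}$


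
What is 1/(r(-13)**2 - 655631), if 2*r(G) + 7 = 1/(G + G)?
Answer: -2704/1772792735 ≈ -1.5253e-6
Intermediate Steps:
r(G) = -7/2 + 1/(4*G) (r(G) = -7/2 + 1/(2*(G + G)) = -7/2 + 1/(2*((2*G))) = -7/2 + (1/(2*G))/2 = -7/2 + 1/(4*G))
1/(r(-13)**2 - 655631) = 1/(((1/4)*(1 - 14*(-13))/(-13))**2 - 655631) = 1/(((1/4)*(-1/13)*(1 + 182))**2 - 655631) = 1/(((1/4)*(-1/13)*183)**2 - 655631) = 1/((-183/52)**2 - 655631) = 1/(33489/2704 - 655631) = 1/(-1772792735/2704) = -2704/1772792735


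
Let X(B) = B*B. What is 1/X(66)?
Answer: 1/4356 ≈ 0.00022957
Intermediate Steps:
X(B) = B²
1/X(66) = 1/(66²) = 1/4356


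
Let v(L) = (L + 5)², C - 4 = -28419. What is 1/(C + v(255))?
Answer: 1/39185 ≈ 2.5520e-5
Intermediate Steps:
C = -28415 (C = 4 - 28419 = -28415)
v(L) = (5 + L)²
1/(C + v(255)) = 1/(-28415 + (5 + 255)²) = 1/(-28415 + 260²) = 1/(-28415 + 67600) = 1/39185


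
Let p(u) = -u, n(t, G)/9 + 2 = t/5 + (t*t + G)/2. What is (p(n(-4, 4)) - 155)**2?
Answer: 1207801/25 ≈ 48312.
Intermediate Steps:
n(t, G) = -18 + 9*G/2 + 9*t**2/2 + 9*t/5 (n(t, G) = -18 + 9*(t/5 + (t*t + G)/2) = -18 + 9*(t*(1/5) + (t**2 + G)*(1/2)) = -18 + 9*(t/5 + (G + t**2)*(1/2)) = -18 + 9*(t/5 + (G/2 + t**2/2)) = -18 + 9*(G/2 + t**2/2 + t/5) = -18 + (9*G/2 + 9*t**2/2 + 9*t/5) = -18 + 9*G/2 + 9*t**2/2 + 9*t/5)
(p(n(-4, 4)) - 155)**2 = (-(-18 + (9/2)*4 + (9/2)*(-4)**2 + (9/5)*(-4)) - 155)**2 = (-(-18 + 18 + (9/2)*16 - 36/5) - 155)**2 = (-(-18 + 18 + 72 - 36/5) - 155)**2 = (-1*324/5 - 155)**2 = (-324/5 - 155)**2 = (-1099/5)**2 = 1207801/25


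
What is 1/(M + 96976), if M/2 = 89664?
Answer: 1/276304 ≈ 3.6192e-6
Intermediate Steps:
M = 179328 (M = 2*89664 = 179328)
1/(M + 96976) = 1/(179328 + 96976) = 1/276304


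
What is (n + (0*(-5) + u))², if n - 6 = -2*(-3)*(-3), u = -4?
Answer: 256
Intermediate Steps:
n = -12 (n = 6 - 2*(-3)*(-3) = 6 + 6*(-3) = 6 - 18 = -12)
(n + (0*(-5) + u))² = (-12 + (0*(-5) - 4))² = (-12 + (0 - 4))² = (-12 - 4)² = (-16)² = 256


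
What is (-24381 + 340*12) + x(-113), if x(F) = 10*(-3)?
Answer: -20331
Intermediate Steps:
x(F) = -30
(-24381 + 340*12) + x(-113) = (-24381 + 340*12) - 30 = (-24381 + 4080) - 30 = -20301 - 30 = -20331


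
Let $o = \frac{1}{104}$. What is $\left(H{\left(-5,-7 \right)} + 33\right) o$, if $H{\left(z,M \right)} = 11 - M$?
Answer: $\frac{51}{104} \approx 0.49038$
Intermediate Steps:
$o = \frac{1}{104} \approx 0.0096154$
$\left(H{\left(-5,-7 \right)} + 33\right) o = \left(\left(11 - -7\right) + 33\right) \frac{1}{104} = \left(\left(11 + 7\right) + 33\right) \frac{1}{104} = \left(18 + 33\right) \frac{1}{104} = 51 \cdot \frac{1}{104} = \frac{51}{104}$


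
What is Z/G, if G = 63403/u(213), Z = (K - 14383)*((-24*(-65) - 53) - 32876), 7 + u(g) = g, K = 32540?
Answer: -6175304642/3337 ≈ -1.8506e+6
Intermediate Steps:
u(g) = -7 + g
Z = -569566933 (Z = (32540 - 14383)*((-24*(-65) - 53) - 32876) = 18157*((1560 - 53) - 32876) = 18157*(1507 - 32876) = 18157*(-31369) = -569566933)
G = 63403/206 (G = 63403/(-7 + 213) = 63403/206 ≈ 307.78)
Z/G = -569566933/63403/206 = -569566933*206/63403 = -6175304642/3337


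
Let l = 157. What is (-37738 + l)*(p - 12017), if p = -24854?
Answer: 1385649051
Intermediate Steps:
(-37738 + l)*(p - 12017) = (-37738 + 157)*(-24854 - 12017) = -37581*(-36871) = 1385649051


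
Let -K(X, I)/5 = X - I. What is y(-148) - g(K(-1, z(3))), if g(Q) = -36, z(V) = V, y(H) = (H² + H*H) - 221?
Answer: 43623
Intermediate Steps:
y(H) = -221 + 2*H² (y(H) = (H² + H²) - 221 = 2*H² - 221 = -221 + 2*H²)
K(X, I) = -5*X + 5*I (K(X, I) = -5*(X - I) = -5*X + 5*I)
y(-148) - g(K(-1, z(3))) = (-221 + 2*(-148)²) - 1*(-36) = (-221 + 2*21904) + 36 = (-221 + 43808) + 36 = 43587 + 36 = 43623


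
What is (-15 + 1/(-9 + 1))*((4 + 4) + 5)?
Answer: -1573/8 ≈ -196.63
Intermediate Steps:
(-15 + 1/(-9 + 1))*((4 + 4) + 5) = (-15 + 1/(-8))*(8 + 5) = (-15 - 1/8)*13 = -121/8*13 = -1573/8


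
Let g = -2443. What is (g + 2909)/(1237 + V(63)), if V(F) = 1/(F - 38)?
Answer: 5825/15463 ≈ 0.37671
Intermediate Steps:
V(F) = 1/(-38 + F)
(g + 2909)/(1237 + V(63)) = (-2443 + 2909)/(1237 + 1/(-38 + 63)) = 466/(1237 + 1/25) = 466/(30926/25) = 466*(25/30926) = 5825/15463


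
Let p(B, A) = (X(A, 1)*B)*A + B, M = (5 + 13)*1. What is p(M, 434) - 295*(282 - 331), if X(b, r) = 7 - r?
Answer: 61345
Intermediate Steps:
M = 18 (M = 18*1 = 18)
p(B, A) = B + 6*A*B (p(B, A) = ((7 - 1*1)*B)*A + B = ((7 - 1)*B)*A + B = (6*B)*A + B = 6*A*B + B = B + 6*A*B)
p(M, 434) - 295*(282 - 331) = 18*(1 + 6*434) - 295*(282 - 331) = 18*(1 + 2604) - 295*(-49) = 18*2605 + 14455 = 46890 + 14455 = 61345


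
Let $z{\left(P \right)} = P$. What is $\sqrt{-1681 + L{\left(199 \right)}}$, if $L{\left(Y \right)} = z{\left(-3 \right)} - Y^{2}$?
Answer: $i \sqrt{41285} \approx 203.19 i$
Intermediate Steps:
$L{\left(Y \right)} = -3 - Y^{2}$
$\sqrt{-1681 + L{\left(199 \right)}} = \sqrt{-1681 - 39604} = \sqrt{-41285} = i \sqrt{41285}$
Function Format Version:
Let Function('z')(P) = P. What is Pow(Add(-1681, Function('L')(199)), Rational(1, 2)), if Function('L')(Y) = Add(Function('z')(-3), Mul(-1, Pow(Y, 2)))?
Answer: Mul(I, Pow(41285, Rational(1, 2))) ≈ Mul(203.19, I)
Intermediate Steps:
Function('L')(Y) = Add(-3, Mul(-1, Pow(Y, 2)))
Pow(Add(-1681, Function('L')(199)), Rational(1, 2)) = Pow(Add(-1681, Add(-3, Mul(-1, Pow(199, 2)))), Rational(1, 2)) = Pow(Add(-1681, Add(-3, Mul(-1, 39601))), Rational(1, 2)) = Pow(Add(-1681, Add(-3, -39601)), Rational(1, 2)) = Pow(Add(-1681, -39604), Rational(1, 2)) = Pow(-41285, Rational(1, 2)) = Mul(I, Pow(41285, Rational(1, 2)))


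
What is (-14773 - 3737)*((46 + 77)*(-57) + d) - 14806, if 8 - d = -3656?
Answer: 61938164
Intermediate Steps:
d = 3664 (d = 8 - 1*(-3656) = 8 + 3656 = 3664)
(-14773 - 3737)*((46 + 77)*(-57) + d) - 14806 = (-14773 - 3737)*((46 + 77)*(-57) + 3664) - 14806 = -18510*(123*(-57) + 3664) - 14806 = -18510*(-7011 + 3664) - 14806 = -18510*(-3347) - 14806 = 61952970 - 14806 = 61938164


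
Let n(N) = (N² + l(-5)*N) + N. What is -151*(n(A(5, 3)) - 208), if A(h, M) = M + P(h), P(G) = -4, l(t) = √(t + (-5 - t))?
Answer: 31408 + 151*I*√5 ≈ 31408.0 + 337.65*I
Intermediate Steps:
l(t) = I*√5 (l(t) = √(-5) = I*√5)
A(h, M) = -4 + M (A(h, M) = M - 4 = -4 + M)
n(N) = N + N² + I*N*√5 (n(N) = (N² + (I*√5)*N) + N = (N² + I*N*√5) + N = N + N² + I*N*√5)
-151*(n(A(5, 3)) - 208) = -151*((-4 + 3)*(1 + (-4 + 3) + I*√5) - 208) = -151*(-(1 - 1 + I*√5) - 208) = -151*(-I*√5 - 208) = -151*(-208 - I*√5) = 31408 + 151*I*√5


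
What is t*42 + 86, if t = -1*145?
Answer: -6004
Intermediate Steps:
t = -145
t*42 + 86 = -145*42 + 86 = -6090 + 86 = -6004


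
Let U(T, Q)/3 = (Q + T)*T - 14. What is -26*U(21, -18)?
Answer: -3822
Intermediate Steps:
U(T, Q) = -42 + 3*T*(Q + T) (U(T, Q) = 3*((Q + T)*T - 14) = 3*(T*(Q + T) - 14) = 3*(-14 + T*(Q + T)) = -42 + 3*T*(Q + T))
-26*U(21, -18) = -26*(-42 + 3*21² + 3*(-18)*21) = -26*(-42 + 3*441 - 1134) = -26*(-42 + 1323 - 1134) = -26*147 = -3822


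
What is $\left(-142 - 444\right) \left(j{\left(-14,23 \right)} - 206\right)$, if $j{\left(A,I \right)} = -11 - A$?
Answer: $118958$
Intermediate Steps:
$\left(-142 - 444\right) \left(j{\left(-14,23 \right)} - 206\right) = \left(-142 - 444\right) \left(\left(-11 - -14\right) - 206\right) = - 586 \left(\left(-11 + 14\right) - 206\right) = - 586 \left(3 - 206\right) = \left(-586\right) \left(-203\right) = 118958$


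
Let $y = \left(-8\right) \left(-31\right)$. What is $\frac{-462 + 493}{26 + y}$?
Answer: $\frac{31}{274} \approx 0.11314$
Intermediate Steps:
$y = 248$
$\frac{-462 + 493}{26 + y} = \frac{-462 + 493}{26 + 248} = \frac{31}{274}$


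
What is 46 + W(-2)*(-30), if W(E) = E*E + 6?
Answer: -254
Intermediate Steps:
W(E) = 6 + E² (W(E) = E² + 6 = 6 + E²)
46 + W(-2)*(-30) = 46 + (6 + (-2)²)*(-30) = 46 + (6 + 4)*(-30) = 46 + 10*(-30) = 46 - 300 = -254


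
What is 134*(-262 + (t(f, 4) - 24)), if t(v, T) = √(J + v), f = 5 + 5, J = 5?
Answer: -38324 + 134*√15 ≈ -37805.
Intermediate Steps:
f = 10
t(v, T) = √(5 + v)
134*(-262 + (t(f, 4) - 24)) = 134*(-262 + (√(5 + 10) - 24)) = 134*(-262 + (√15 - 24)) = 134*(-262 + (-24 + √15)) = 134*(-286 + √15) = -38324 + 134*√15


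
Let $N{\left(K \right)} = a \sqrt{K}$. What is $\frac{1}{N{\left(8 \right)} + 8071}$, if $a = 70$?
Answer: $\frac{1153}{9300263} - \frac{20 \sqrt{2}}{9300263} \approx 0.00012093$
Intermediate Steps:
$N{\left(K \right)} = 70 \sqrt{K}$
$\frac{1}{N{\left(8 \right)} + 8071} = \frac{1}{70 \sqrt{8} + 8071} = \frac{1}{70 \cdot 2 \sqrt{2} + 8071} = \frac{1}{140 \sqrt{2} + 8071} = \frac{1}{8071 + 140 \sqrt{2}}$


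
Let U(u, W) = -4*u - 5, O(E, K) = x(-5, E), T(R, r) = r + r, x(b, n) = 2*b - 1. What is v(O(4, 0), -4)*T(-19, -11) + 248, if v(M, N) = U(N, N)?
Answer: 6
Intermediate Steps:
x(b, n) = -1 + 2*b
T(R, r) = 2*r
O(E, K) = -11 (O(E, K) = -1 + 2*(-5) = -1 - 10 = -11)
U(u, W) = -5 - 4*u
v(M, N) = -5 - 4*N
v(O(4, 0), -4)*T(-19, -11) + 248 = (-5 - 4*(-4))*(2*(-11)) + 248 = (-5 + 16)*(-22) + 248 = 11*(-22) + 248 = -242 + 248 = 6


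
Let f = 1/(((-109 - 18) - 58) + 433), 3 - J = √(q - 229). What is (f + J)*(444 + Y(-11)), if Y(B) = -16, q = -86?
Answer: 79715/62 - 1284*I*√35 ≈ 1285.7 - 7596.3*I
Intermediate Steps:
J = 3 - 3*I*√35 (J = 3 - √(-86 - 229) = 3 - √(-315) = 3 - 3*I*√35 ≈ 3.0 - 17.748*I)
f = 1/248 (f = 1/((-127 - 58) + 433) = 1/(-185 + 433) = 1/248 ≈ 0.0040323)
(f + J)*(444 + Y(-11)) = (1/248 + (3 - 3*I*√35))*(444 - 16) = (745/248 - 3*I*√35)*428 = 79715/62 - 1284*I*√35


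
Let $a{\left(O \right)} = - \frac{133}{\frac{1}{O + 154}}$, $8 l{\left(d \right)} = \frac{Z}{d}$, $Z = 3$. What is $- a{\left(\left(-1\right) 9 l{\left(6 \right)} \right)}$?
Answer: $\frac{326515}{16} \approx 20407.0$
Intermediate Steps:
$l{\left(d \right)} = \frac{3}{8 d}$ ($l{\left(d \right)} = \frac{3 \frac{1}{d}}{8} = \frac{3}{8 d}$)
$a{\left(O \right)} = -20482 - 133 O$ ($a{\left(O \right)} = - \frac{133}{\frac{1}{154 + O}} = - 133 \left(154 + O\right) = -20482 - 133 O$)
$- a{\left(\left(-1\right) 9 l{\left(6 \right)} \right)} = - (-20482 - 133 \left(-1\right) 9 \frac{3}{8 \cdot 6}) = - (-20482 - 133 \left(- 9 \cdot \frac{3}{8} \cdot \frac{1}{6}\right)) = - (-20482 - 133 \left(\left(-9\right) \frac{1}{16}\right)) = - (-20482 - - \frac{1197}{16}) = - (-20482 + \frac{1197}{16}) = \left(-1\right) \left(- \frac{326515}{16}\right) = \frac{326515}{16}$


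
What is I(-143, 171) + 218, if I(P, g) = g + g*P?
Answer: -24064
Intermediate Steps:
I(P, g) = g + P*g
I(-143, 171) + 218 = 171*(1 - 143) + 218 = 171*(-142) + 218 = -24282 + 218 = -24064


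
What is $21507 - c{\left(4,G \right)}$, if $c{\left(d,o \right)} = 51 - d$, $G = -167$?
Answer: $21460$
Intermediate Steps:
$21507 - c{\left(4,G \right)} = 21507 - \left(51 - 4\right) = 21507 - 47 = 21460$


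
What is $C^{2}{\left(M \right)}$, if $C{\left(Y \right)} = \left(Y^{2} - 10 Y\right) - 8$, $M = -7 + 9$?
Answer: $576$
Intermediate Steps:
$M = 2$
$C{\left(Y \right)} = -8 + Y^{2} - 10 Y$
$C^{2}{\left(M \right)} = \left(-8 + 2^{2} - 20\right)^{2} = \left(-8 + 4 - 20\right)^{2} = \left(-24\right)^{2} = 576$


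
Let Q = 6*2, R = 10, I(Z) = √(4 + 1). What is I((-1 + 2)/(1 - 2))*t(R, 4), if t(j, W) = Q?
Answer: 12*√5 ≈ 26.833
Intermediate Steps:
I(Z) = √5
Q = 12
t(j, W) = 12
I((-1 + 2)/(1 - 2))*t(R, 4) = √5*12 = 12*√5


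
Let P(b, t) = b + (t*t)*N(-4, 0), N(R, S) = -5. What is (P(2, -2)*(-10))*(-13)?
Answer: -2340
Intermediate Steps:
P(b, t) = b - 5*t² (P(b, t) = b + (t*t)*(-5) = b + t²*(-5) = b - 5*t²)
(P(2, -2)*(-10))*(-13) = ((2 - 5*(-2)²)*(-10))*(-13) = ((2 - 5*4)*(-10))*(-13) = ((2 - 20)*(-10))*(-13) = -18*(-10)*(-13) = 180*(-13) = -2340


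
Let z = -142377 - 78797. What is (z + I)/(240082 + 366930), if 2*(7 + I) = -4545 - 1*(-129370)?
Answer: -317537/1214024 ≈ -0.26156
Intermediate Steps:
z = -221174
I = 124811/2 (I = -7 + (-4545 - 1*(-129370))/2 = -7 + (-4545 + 129370)/2 = -7 + (½)*124825 = -7 + 124825/2 = 124811/2 ≈ 62406.)
(z + I)/(240082 + 366930) = (-221174 + 124811/2)/(240082 + 366930) = -317537/2/607012 = -317537/2*1/607012 = -317537/1214024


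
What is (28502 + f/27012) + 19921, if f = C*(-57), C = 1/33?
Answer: 14388022817/297132 ≈ 48423.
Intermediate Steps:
C = 1/33 ≈ 0.030303
f = -19/11 (f = (1/33)*(-57) = -19/11 ≈ -1.7273)
(28502 + f/27012) + 19921 = (28502 - 19/11/27012) + 19921 = (28502 - 19/11*1/27012) + 19921 = (28502 - 19/297132) + 19921 = 8468856245/297132 + 19921 = 14388022817/297132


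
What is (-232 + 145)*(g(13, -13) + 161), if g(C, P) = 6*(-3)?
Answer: -12441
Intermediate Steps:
g(C, P) = -18
(-232 + 145)*(g(13, -13) + 161) = (-232 + 145)*(-18 + 161) = -87*143 = -12441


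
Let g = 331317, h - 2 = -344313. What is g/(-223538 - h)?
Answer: 331317/120773 ≈ 2.7433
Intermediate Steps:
h = -344311 (h = 2 - 344313 = -344311)
g/(-223538 - h) = 331317/(-223538 - 1*(-344311)) = 331317/(-223538 + 344311) = 331317/120773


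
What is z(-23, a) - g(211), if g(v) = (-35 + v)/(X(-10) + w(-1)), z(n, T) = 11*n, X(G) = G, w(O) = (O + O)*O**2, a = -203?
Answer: -715/3 ≈ -238.33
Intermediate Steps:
w(O) = 2*O**3 (w(O) = (2*O)*O**2 = 2*O**3)
g(v) = 35/12 - v/12 (g(v) = (-35 + v)/(-10 + 2*(-1)**3) = (-35 + v)/(-10 + 2*(-1)) = (-35 + v)/(-10 - 2) = (-35 + v)/(-12) = (-35 + v)*(-1/12) = 35/12 - v/12)
z(-23, a) - g(211) = 11*(-23) - (35/12 - 1/12*211) = -253 - (35/12 - 211/12) = -253 - 1*(-44/3) = -253 + 44/3 = -715/3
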